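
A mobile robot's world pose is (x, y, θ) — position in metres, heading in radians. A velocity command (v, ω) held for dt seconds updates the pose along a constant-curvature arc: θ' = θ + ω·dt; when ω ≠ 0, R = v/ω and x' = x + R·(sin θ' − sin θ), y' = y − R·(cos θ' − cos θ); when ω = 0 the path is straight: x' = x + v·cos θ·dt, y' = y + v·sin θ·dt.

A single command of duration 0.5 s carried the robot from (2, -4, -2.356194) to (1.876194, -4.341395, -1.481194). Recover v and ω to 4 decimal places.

v = 0.7500, ω = 1.7500

Δθ = -1.481194 − -2.356194 = 0.875000
ω = Δθ/dt = 0.875000/0.5 = 1.7500
R = −Δy/(cos θ' − cos θ) = 0.4286
v = R·ω = 0.4286·1.7500 = 0.7500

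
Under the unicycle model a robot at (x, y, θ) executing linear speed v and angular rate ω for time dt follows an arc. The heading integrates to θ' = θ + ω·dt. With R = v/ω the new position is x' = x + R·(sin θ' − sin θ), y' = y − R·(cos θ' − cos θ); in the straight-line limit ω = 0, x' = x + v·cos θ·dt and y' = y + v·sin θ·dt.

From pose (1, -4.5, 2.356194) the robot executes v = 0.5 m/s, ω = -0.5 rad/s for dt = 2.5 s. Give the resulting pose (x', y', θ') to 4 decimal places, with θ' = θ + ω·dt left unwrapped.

(0.8131, -3.3448, 1.1062)

θ' = 2.3562 + -0.5·2.5 = 1.1062
R = v/ω = 0.5/-0.5 = -1.0000
x' = 1 + -1.0000·(sin 1.1062 − sin 2.3562) = 0.8131
y' = -4.5 − -1.0000·(cos 1.1062 − cos 2.3562) = -3.3448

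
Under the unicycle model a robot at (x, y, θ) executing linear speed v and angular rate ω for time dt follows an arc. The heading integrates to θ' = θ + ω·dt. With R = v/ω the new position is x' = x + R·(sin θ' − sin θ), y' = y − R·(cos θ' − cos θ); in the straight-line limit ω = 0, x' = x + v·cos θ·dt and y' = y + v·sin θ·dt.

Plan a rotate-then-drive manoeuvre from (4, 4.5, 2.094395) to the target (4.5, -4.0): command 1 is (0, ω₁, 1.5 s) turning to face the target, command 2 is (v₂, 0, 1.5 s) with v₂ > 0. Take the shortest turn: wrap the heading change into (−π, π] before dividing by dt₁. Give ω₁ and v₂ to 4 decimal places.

heading to target = atan2(-4−4.5, 4.5−4) = -1.5120
Δθ = wrap(-1.5120 − 2.0944) = 2.6767; ω₁ = Δθ/dt₁ = 1.7845
distance = √((4.5−4)² + (-4−4.5)²) = 8.5147; v₂ = distance/dt₂ = 5.6765

ω₁ = 1.7845, v₂ = 5.6765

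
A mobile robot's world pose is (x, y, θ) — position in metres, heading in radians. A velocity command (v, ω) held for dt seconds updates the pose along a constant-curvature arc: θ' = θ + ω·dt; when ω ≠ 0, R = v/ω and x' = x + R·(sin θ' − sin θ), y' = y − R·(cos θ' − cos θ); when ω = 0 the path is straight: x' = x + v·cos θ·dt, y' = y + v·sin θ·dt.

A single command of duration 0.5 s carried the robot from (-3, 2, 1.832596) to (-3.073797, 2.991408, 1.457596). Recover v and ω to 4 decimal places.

Δθ = 1.457596 − 1.832596 = -0.375000
ω = Δθ/dt = -0.375000/0.5 = -0.7500
R = −Δy/(cos θ' − cos θ) = -2.6667
v = R·ω = -2.6667·-0.7500 = 2.0000

v = 2.0000, ω = -0.7500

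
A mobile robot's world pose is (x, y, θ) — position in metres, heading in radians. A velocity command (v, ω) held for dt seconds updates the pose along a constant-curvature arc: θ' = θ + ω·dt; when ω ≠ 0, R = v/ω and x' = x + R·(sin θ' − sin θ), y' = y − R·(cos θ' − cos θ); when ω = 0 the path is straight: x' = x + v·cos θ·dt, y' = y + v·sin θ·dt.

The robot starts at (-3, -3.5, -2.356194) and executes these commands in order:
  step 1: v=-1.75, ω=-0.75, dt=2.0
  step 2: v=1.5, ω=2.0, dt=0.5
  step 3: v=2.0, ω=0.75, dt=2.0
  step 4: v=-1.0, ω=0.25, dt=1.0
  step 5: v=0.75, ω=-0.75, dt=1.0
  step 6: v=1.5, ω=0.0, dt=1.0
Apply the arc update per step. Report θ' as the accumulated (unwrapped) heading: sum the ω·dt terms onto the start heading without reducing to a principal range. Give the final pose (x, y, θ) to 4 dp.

(-3.0674, -7.5895, -1.8562)

step 1: θ'=-3.8562 (R=2.3333) → pose (0.1790, -3.3874, -3.8562)
step 2: θ'=-2.8562 (R=0.7500) → pose (-0.5237, -3.2343, -2.8562)
step 3: θ'=-1.3562 (R=2.6667) → pose (-2.3784, -6.3610, -1.3562)
step 4: θ'=-1.1062 (R=-4.0000) → pose (-2.7106, -5.4205, -1.1062)
step 5: θ'=-1.8562 (R=-1.0000) → pose (-2.6451, -6.1501, -1.8562)
step 6: θ'=-1.8562 (straight) → pose (-3.0674, -7.5895, -1.8562)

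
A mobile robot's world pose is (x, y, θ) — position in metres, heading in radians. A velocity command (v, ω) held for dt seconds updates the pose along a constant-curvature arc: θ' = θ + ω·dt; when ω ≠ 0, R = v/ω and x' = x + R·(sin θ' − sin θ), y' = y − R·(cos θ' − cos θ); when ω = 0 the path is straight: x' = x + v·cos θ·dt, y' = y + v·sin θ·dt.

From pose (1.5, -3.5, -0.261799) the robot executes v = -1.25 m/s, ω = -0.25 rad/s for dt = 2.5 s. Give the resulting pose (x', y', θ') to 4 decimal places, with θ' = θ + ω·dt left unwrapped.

θ' = -0.2618 + -0.25·2.5 = -0.8868
R = v/ω = -1.25/-0.25 = 5.0000
x' = 1.5 + 5.0000·(sin -0.8868 − sin -0.2618) = -1.0812
y' = -3.5 − 5.0000·(cos -0.8868 − cos -0.2618) = -1.8299

(-1.0812, -1.8299, -0.8868)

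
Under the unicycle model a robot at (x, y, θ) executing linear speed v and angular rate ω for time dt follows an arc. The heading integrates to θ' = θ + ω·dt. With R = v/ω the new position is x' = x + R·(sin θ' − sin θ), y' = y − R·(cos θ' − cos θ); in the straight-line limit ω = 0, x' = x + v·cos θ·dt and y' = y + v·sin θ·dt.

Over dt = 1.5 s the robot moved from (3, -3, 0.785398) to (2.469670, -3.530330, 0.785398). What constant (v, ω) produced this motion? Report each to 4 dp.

v = -0.5000, ω = 0.0000

Δθ = 0.785398 − 0.785398 = 0.000000
ω = Δθ/dt = 0.000000/1.5 = 0.0000
ω = 0 → v = (Δx·cos θ + Δy·sin θ)/dt = -0.5000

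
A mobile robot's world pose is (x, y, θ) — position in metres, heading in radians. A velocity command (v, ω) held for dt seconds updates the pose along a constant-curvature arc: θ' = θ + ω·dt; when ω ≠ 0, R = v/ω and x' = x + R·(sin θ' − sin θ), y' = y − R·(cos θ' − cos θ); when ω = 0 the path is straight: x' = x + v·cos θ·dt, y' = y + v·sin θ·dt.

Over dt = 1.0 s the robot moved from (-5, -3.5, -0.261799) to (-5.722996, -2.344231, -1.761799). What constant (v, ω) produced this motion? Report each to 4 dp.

v = -1.5000, ω = -1.5000

Δθ = -1.761799 − -0.261799 = -1.500000
ω = Δθ/dt = -1.500000/1.0 = -1.5000
R = −Δy/(cos θ' − cos θ) = 1.0000
v = R·ω = 1.0000·-1.5000 = -1.5000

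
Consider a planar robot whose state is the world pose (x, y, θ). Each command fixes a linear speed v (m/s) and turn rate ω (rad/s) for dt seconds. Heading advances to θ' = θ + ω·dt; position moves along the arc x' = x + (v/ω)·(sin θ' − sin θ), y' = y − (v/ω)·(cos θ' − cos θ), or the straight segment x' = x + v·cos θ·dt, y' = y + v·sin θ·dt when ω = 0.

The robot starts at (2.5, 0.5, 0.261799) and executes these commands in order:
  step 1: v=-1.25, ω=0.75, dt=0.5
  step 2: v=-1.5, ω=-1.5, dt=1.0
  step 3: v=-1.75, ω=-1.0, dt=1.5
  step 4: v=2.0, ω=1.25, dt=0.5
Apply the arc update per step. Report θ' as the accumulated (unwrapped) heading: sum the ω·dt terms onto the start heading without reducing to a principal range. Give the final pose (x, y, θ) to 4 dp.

(0.2327, 1.8950, -1.7382)

step 1: θ'=0.6368 (R=-1.6667) → pose (1.9403, 0.2301, 0.6368)
step 2: θ'=-0.8632 (R=1.0000) → pose (0.5858, 0.3841, -0.8632)
step 3: θ'=-2.3632 (R=1.7500) → pose (0.6869, 2.7677, -2.3632)
step 4: θ'=-1.7382 (R=1.6000) → pose (0.2327, 1.8950, -1.7382)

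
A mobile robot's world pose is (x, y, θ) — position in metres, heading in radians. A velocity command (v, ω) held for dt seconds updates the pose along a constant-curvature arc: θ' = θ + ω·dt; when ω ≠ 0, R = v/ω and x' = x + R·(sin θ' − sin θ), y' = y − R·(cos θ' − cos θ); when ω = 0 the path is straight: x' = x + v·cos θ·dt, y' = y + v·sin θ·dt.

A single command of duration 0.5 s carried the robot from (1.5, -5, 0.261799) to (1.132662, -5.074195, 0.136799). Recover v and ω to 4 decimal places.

v = -0.7500, ω = -0.2500

Δθ = 0.136799 − 0.261799 = -0.125000
ω = Δθ/dt = -0.125000/0.5 = -0.2500
R = Δx/(sin θ' − sin θ) = 3.0000
v = R·ω = 3.0000·-0.2500 = -0.7500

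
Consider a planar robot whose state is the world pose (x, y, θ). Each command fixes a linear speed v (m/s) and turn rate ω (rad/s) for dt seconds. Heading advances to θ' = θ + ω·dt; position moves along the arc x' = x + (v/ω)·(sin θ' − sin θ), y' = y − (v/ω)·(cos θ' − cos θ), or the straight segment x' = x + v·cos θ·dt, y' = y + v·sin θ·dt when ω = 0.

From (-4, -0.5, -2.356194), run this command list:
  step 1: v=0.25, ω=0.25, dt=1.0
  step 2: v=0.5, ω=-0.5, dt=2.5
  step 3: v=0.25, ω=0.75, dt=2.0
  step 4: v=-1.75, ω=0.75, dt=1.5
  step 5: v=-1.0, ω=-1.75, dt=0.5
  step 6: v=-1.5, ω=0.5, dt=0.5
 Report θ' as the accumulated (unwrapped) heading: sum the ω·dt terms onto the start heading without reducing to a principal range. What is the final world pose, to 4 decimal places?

step 1: θ'=-2.1062 (R=1.0000) → pose (-4.1530, -0.6969, -2.1062)
step 2: θ'=-3.3562 (R=-1.0000) → pose (-5.2260, -1.1638, -3.3562)
step 3: θ'=-1.8562 (R=0.3333) → pose (-5.6168, -1.3956, -1.8562)
step 4: θ'=-0.7312 (R=-2.3333) → pose (-6.2977, 0.9982, -0.7312)
step 5: θ'=-1.6062 (R=0.5714) → pose (-6.4872, 1.4437, -1.6062)
step 6: θ'=-1.3562 (R=-3.0000) → pose (-6.5541, 2.1888, -1.3562)

(-6.5541, 2.1888, -1.3562)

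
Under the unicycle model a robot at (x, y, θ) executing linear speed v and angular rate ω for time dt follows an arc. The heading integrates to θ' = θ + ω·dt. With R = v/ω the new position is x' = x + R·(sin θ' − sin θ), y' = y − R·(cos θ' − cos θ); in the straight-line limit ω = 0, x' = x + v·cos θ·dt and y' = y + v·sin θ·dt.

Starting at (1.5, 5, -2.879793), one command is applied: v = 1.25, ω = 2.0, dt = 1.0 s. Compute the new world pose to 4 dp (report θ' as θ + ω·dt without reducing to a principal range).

θ' = -2.8798 + 2.0·1.0 = -0.8798
R = v/ω = 1.25/2.0 = 0.6250
x' = 1.5 + 0.6250·(sin -0.8798 − sin -2.8798) = 1.1801
y' = 5 − 0.6250·(cos -0.8798 − cos -2.8798) = 3.9980

(1.1801, 3.9980, -0.8798)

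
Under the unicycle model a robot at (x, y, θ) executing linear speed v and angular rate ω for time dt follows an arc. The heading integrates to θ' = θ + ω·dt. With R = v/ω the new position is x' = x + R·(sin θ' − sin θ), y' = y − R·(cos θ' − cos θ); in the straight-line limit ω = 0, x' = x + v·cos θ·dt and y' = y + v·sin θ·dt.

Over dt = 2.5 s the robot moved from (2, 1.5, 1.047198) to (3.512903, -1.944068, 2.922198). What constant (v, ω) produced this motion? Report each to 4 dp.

Δθ = 2.922198 − 1.047198 = 1.875000
ω = Δθ/dt = 1.875000/2.5 = 0.7500
R = −Δy/(cos θ' − cos θ) = -2.3333
v = R·ω = -2.3333·0.7500 = -1.7500

v = -1.7500, ω = 0.7500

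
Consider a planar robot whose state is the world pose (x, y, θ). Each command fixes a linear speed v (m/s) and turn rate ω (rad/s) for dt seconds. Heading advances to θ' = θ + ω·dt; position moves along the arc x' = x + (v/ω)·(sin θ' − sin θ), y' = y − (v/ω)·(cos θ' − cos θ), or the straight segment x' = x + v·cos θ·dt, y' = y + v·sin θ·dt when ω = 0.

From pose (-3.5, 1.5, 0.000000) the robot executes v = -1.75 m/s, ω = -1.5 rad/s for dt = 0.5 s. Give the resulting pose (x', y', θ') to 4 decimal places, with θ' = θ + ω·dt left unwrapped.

(-4.2952, 1.8130, -0.7500)

θ' = 0.0000 + -1.5·0.5 = -0.7500
R = v/ω = -1.75/-1.5 = 1.1667
x' = -3.5 + 1.1667·(sin -0.7500 − sin 0.0000) = -4.2952
y' = 1.5 − 1.1667·(cos -0.7500 − cos 0.0000) = 1.8130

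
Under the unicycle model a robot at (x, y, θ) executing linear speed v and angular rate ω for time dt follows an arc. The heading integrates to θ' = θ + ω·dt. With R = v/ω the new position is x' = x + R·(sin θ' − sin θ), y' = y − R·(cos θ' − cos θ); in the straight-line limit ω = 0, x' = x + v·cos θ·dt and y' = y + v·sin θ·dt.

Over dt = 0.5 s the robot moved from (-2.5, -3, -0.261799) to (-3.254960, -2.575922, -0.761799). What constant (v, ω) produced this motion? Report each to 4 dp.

v = -1.7500, ω = -1.0000

Δθ = -0.761799 − -0.261799 = -0.500000
ω = Δθ/dt = -0.500000/0.5 = -1.0000
R = Δx/(sin θ' − sin θ) = 1.7500
v = R·ω = 1.7500·-1.0000 = -1.7500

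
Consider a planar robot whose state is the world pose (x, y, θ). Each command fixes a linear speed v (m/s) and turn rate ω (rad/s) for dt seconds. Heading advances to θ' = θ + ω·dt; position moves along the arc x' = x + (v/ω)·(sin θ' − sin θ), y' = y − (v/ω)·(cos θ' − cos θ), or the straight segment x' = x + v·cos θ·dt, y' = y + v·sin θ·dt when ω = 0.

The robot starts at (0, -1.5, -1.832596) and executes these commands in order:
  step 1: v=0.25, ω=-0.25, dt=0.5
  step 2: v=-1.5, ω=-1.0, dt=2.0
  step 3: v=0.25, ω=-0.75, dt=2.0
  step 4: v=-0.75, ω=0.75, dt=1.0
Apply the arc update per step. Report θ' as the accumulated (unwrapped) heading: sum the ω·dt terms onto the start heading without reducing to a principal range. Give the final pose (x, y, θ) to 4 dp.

(2.1748, -1.3850, -4.7076)

step 1: θ'=-1.9576 (R=-1.0000) → pose (-0.0398, -1.6184, -1.9576)
step 2: θ'=-3.9576 (R=1.5000) → pose (2.4420, -1.1565, -3.9576)
step 3: θ'=-5.4576 (R=-0.3333) → pose (2.4398, -0.7021, -5.4576)
step 4: θ'=-4.7076 (R=-1.0000) → pose (2.1748, -1.3850, -4.7076)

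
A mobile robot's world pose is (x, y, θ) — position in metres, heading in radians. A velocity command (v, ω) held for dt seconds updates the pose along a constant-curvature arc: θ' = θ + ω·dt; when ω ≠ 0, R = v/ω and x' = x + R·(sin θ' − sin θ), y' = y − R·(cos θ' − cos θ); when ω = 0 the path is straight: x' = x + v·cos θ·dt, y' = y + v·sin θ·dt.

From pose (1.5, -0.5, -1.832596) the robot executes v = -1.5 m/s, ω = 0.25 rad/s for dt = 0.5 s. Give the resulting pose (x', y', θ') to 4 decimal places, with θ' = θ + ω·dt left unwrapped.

(1.6484, 0.2347, -1.7076)

θ' = -1.8326 + 0.25·0.5 = -1.7076
R = v/ω = -1.5/0.25 = -6.0000
x' = 1.5 + -6.0000·(sin -1.7076 − sin -1.8326) = 1.6484
y' = -0.5 − -6.0000·(cos -1.7076 − cos -1.8326) = 0.2347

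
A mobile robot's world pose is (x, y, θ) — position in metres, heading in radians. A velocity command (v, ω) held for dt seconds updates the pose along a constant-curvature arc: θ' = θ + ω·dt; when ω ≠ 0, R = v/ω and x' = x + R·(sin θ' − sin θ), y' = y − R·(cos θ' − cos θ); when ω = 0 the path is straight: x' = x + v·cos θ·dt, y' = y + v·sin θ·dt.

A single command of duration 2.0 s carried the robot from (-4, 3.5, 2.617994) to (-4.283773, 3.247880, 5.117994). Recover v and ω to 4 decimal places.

v = 0.2500, ω = 1.2500

Δθ = 5.117994 − 2.617994 = 2.500000
ω = Δθ/dt = 2.500000/2.0 = 1.2500
R = Δx/(sin θ' − sin θ) = 0.2000
v = R·ω = 0.2000·1.2500 = 0.2500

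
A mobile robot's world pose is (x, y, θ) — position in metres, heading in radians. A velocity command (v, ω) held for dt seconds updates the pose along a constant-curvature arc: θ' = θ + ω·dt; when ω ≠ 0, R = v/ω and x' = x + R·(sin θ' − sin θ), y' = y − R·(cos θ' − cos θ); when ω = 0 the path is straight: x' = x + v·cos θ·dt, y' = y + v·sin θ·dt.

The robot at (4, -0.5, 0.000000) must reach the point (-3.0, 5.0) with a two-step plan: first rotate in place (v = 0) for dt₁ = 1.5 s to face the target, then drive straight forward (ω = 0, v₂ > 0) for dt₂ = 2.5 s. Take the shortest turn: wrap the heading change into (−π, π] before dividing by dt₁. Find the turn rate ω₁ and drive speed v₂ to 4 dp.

ω₁ = 1.6504, v₂ = 3.5609

heading to target = atan2(5−-0.5, -3−4) = 2.4756
Δθ = wrap(2.4756 − 0.0000) = 2.4756; ω₁ = Δθ/dt₁ = 1.6504
distance = √((-3−4)² + (5−-0.5)²) = 8.9022; v₂ = distance/dt₂ = 3.5609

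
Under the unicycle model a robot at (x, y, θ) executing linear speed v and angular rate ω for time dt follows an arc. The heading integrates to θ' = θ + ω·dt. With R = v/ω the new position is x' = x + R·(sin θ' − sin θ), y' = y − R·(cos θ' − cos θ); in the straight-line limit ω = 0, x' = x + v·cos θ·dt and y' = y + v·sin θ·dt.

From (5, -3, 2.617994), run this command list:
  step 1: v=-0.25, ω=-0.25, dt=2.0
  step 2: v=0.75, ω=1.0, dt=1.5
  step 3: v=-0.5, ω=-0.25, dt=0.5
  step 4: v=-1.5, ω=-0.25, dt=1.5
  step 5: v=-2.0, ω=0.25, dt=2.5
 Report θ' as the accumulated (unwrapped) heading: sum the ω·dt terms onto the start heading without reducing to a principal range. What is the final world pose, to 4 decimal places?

(11.5203, -1.2026, 3.7430)

step 1: θ'=2.1180 (R=1.0000) → pose (5.3540, -3.3457, 2.1180)
step 2: θ'=3.6180 (R=0.7500) → pose (4.3696, -3.0695, 3.6180)
step 3: θ'=3.4930 (R=2.0000) → pose (4.5983, -2.9690, 3.4930)
step 4: θ'=3.1180 (R=6.0000) → pose (6.8052, -2.6040, 3.1180)
step 5: θ'=3.7430 (R=-8.0000) → pose (11.5203, -1.2026, 3.7430)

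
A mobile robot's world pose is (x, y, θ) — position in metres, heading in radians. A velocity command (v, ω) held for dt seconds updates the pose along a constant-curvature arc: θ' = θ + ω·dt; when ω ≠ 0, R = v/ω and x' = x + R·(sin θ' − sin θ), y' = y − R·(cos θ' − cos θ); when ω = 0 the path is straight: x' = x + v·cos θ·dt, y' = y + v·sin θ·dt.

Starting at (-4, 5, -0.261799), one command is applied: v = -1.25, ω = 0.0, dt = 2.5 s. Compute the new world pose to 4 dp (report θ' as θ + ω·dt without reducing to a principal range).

θ' = -0.2618 + 0.0·2.5 = -0.2618
ω = 0 → straight: x' = -4 + -1.25·cos(-0.2618)·2.5 = -7.0185
y' = 5 + -1.25·sin(-0.2618)·2.5 = 5.8088

(-7.0185, 5.8088, -0.2618)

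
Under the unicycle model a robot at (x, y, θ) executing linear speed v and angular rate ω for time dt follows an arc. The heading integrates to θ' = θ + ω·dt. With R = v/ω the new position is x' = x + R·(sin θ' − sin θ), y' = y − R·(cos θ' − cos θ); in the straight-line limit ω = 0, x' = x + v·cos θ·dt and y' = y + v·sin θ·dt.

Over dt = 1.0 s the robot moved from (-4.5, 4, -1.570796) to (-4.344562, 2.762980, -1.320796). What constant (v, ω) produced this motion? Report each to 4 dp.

v = 1.2500, ω = 0.2500

Δθ = -1.320796 − -1.570796 = 0.250000
ω = Δθ/dt = 0.250000/1.0 = 0.2500
R = −Δy/(cos θ' − cos θ) = 5.0000
v = R·ω = 5.0000·0.2500 = 1.2500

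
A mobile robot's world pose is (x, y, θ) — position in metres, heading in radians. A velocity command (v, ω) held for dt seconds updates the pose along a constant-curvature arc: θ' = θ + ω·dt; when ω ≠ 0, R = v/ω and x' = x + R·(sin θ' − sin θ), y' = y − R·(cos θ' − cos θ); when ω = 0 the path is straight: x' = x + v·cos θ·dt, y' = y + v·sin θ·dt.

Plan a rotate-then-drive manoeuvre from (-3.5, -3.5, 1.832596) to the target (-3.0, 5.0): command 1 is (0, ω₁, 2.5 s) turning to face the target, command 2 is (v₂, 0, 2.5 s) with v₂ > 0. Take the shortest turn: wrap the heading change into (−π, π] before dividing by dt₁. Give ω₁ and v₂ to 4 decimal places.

heading to target = atan2(5−-3.5, -3−-3.5) = 1.5120
Δθ = wrap(1.5120 − 1.8326) = -0.3206; ω₁ = Δθ/dt₁ = -0.1282
distance = √((-3−-3.5)² + (5−-3.5)²) = 8.5147; v₂ = distance/dt₂ = 3.4059

ω₁ = -0.1282, v₂ = 3.4059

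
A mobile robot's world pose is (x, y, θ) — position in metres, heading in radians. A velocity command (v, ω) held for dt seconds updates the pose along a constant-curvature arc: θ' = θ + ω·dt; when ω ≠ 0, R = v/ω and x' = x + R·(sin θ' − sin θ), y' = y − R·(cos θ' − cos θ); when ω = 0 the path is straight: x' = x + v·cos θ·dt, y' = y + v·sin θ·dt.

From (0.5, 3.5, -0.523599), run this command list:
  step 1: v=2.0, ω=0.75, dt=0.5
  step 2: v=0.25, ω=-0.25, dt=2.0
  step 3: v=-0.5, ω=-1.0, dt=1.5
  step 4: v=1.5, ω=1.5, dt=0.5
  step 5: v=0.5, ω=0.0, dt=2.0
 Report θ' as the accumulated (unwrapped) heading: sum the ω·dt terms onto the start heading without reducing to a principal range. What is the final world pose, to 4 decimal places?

(1.8015, 1.9489, -1.3986)

step 1: θ'=-0.1486 (R=2.6667) → pose (1.4385, 3.1721, -0.1486)
step 2: θ'=-0.6486 (R=-1.0000) → pose (1.8945, 2.9801, -0.6486)
step 3: θ'=-2.1486 (R=0.5000) → pose (1.7777, 3.6516, -2.1486)
step 4: θ'=-1.3986 (R=1.0000) → pose (1.6302, 2.9341, -1.3986)
step 5: θ'=-1.3986 (straight) → pose (1.8015, 1.9489, -1.3986)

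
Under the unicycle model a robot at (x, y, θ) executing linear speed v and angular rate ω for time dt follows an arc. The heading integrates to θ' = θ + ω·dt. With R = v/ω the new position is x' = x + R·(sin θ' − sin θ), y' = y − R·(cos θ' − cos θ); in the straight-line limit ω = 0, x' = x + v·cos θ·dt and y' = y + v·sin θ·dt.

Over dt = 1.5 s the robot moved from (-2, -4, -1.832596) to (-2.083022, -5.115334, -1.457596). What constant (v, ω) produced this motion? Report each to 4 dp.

v = 0.7500, ω = 0.2500

Δθ = -1.457596 − -1.832596 = 0.375000
ω = Δθ/dt = 0.375000/1.5 = 0.2500
R = −Δy/(cos θ' − cos θ) = 3.0000
v = R·ω = 3.0000·0.2500 = 0.7500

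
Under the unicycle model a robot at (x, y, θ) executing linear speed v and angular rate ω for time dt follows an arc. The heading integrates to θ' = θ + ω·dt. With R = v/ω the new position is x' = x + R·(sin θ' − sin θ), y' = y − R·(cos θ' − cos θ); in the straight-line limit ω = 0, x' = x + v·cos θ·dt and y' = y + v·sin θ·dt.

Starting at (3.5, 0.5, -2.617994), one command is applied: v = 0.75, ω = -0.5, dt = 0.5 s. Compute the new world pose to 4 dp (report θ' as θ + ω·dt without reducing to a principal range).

(3.1553, 0.3548, -2.8680)

θ' = -2.6180 + -0.5·0.5 = -2.8680
R = v/ω = 0.75/-0.5 = -1.5000
x' = 3.5 + -1.5000·(sin -2.8680 − sin -2.6180) = 3.1553
y' = 0.5 − -1.5000·(cos -2.8680 − cos -2.6180) = 0.3548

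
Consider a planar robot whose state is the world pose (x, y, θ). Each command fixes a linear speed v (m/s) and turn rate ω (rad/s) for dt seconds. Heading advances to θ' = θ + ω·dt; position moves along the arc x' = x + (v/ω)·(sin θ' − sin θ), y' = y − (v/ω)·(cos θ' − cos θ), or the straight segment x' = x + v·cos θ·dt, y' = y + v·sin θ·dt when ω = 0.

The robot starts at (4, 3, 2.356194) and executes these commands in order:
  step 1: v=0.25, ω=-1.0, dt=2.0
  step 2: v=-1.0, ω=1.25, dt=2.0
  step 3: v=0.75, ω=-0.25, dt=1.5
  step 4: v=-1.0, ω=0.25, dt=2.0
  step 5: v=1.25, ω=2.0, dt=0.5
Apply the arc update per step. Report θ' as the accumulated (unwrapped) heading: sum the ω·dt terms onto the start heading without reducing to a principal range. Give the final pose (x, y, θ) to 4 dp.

(4.3975, 1.4138, 3.9812)

step 1: θ'=0.3562 (R=-0.2500) → pose (4.0896, 3.4111, 0.3562)
step 2: θ'=2.8562 (R=-0.8000) → pose (4.1433, 1.8937, 2.8562)
step 3: θ'=2.4812 (R=-3.0000) → pose (3.1477, 2.4031, 2.4812)
step 4: θ'=2.9812 (R=-4.0000) → pose (4.9625, 1.6134, 2.9812)
step 5: θ'=3.9812 (R=0.6250) → pose (4.3975, 1.4138, 3.9812)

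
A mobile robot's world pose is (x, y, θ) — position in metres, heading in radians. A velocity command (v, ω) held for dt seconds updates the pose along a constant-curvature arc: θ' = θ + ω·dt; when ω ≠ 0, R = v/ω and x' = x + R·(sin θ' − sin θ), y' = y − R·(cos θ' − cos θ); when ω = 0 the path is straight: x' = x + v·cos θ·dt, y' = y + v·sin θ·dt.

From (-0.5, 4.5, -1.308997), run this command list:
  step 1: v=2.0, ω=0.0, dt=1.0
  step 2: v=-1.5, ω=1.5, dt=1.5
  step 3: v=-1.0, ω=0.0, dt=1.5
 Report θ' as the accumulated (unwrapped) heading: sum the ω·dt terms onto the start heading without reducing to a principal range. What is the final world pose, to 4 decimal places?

(-2.6399, 1.6861, 0.9410)

step 1: θ'=-1.3090 (straight) → pose (0.0176, 2.5681, -1.3090)
step 2: θ'=0.9410 (R=-1.0000) → pose (-1.7564, 2.8983, 0.9410)
step 3: θ'=0.9410 (straight) → pose (-2.6399, 1.6861, 0.9410)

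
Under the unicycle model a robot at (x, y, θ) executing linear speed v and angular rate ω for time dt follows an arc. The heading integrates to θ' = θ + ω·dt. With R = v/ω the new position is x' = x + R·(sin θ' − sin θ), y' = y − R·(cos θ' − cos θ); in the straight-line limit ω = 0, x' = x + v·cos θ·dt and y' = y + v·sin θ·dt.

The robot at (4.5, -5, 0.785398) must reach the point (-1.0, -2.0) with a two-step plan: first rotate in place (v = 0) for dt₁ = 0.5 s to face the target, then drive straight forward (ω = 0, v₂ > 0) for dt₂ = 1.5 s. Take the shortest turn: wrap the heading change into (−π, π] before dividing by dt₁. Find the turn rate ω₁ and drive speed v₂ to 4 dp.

ω₁ = 3.7137, v₂ = 4.1767

heading to target = atan2(-2−-5, -1−4.5) = 2.6422
Δθ = wrap(2.6422 − 0.7854) = 1.8568; ω₁ = Δθ/dt₁ = 3.7137
distance = √((-1−4.5)² + (-2−-5)²) = 6.2650; v₂ = distance/dt₂ = 4.1767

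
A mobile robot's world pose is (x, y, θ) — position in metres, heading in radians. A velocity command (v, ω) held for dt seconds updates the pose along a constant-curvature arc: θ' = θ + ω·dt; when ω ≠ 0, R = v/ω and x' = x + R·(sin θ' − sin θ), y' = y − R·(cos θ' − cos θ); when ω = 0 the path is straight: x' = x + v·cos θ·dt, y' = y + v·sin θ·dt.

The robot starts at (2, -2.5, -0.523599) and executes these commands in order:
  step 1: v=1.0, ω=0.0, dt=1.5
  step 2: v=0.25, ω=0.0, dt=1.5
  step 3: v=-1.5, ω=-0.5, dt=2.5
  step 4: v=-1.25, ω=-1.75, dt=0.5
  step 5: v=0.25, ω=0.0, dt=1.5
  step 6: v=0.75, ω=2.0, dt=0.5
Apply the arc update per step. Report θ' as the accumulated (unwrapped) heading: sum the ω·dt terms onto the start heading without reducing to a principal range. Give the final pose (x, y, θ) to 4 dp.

step 1: θ'=-0.5236 (straight) → pose (3.2990, -3.2500, -0.5236)
step 2: θ'=-0.5236 (straight) → pose (3.6238, -3.4375, -0.5236)
step 3: θ'=-1.7736 (R=3.0000) → pose (2.1853, -0.2352, -1.7736)
step 4: θ'=-2.6486 (R=0.7143) → pose (2.5469, 0.2502, -2.6486)
step 5: θ'=-2.6486 (straight) → pose (2.2165, 0.0727, -2.6486)
step 6: θ'=-1.6486 (R=0.3750) → pose (2.0201, -0.2285, -1.6486)

(2.0201, -0.2285, -1.6486)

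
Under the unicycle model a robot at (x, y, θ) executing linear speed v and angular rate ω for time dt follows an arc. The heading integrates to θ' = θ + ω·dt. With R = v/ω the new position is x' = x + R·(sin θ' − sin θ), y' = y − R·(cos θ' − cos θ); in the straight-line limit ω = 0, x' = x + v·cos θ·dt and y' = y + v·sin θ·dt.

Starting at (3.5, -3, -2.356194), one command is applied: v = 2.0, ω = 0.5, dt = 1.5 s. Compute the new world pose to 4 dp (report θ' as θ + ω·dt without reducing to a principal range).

θ' = -2.3562 + 0.5·1.5 = -1.6062
R = v/ω = 2.0/0.5 = 4.0000
x' = 3.5 + 4.0000·(sin -1.6062 − sin -2.3562) = 2.3309
y' = -3 − 4.0000·(cos -1.6062 − cos -2.3562) = -5.6869

(2.3309, -5.6869, -1.6062)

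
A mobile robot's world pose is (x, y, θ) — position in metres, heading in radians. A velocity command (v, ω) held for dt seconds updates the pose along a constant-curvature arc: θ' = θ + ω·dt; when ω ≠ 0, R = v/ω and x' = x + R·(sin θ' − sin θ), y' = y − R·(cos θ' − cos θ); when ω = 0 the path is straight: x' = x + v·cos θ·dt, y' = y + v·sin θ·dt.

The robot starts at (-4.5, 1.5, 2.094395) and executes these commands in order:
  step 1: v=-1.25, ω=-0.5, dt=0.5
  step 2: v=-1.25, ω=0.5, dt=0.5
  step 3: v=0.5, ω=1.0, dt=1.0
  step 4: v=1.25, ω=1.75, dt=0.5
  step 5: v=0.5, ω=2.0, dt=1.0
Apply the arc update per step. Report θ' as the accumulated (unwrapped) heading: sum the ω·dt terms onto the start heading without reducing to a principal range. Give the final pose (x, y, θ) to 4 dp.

step 1: θ'=1.8444 (R=2.5000) → pose (-4.2581, 0.9255, 1.8444)
step 2: θ'=2.0944 (R=-2.5000) → pose (-4.0161, 0.3510, 2.0944)
step 3: θ'=3.0944 (R=0.5000) → pose (-4.4255, 0.6004, 3.0944)
step 4: θ'=3.9694 (R=0.7143) → pose (-4.9853, 0.3702, 3.9694)
step 5: θ'=5.9694 (R=0.2500) → pose (-4.8783, -0.0368, 5.9694)

(-4.8783, -0.0368, 5.9694)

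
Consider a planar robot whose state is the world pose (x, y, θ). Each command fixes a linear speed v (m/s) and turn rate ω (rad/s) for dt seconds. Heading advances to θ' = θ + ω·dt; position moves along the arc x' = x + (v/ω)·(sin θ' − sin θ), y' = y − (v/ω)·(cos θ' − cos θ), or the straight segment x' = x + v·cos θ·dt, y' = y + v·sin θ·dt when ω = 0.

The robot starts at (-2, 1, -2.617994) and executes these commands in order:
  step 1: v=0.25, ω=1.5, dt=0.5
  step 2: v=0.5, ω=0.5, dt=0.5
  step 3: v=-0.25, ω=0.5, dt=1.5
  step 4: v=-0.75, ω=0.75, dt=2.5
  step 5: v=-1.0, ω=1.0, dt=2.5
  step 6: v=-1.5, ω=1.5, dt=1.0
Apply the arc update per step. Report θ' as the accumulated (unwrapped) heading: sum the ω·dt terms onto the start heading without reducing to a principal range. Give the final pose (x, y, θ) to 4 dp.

(-2.0428, 0.6496, 5.0070)

step 1: θ'=-1.8680 (R=0.1667) → pose (-2.0760, 0.9045, -1.8680)
step 2: θ'=-1.6180 (R=1.0000) → pose (-2.1188, 0.6588, -1.6180)
step 3: θ'=-0.8680 (R=-0.5000) → pose (-2.2367, 1.0056, -0.8680)
step 4: θ'=1.0070 (R=-1.0000) → pose (-3.8449, 0.8936, 1.0070)
step 5: θ'=3.5070 (R=-1.0000) → pose (-2.6424, -0.5748, 3.5070)
step 6: θ'=5.0070 (R=-1.0000) → pose (-2.0428, 0.6496, 5.0070)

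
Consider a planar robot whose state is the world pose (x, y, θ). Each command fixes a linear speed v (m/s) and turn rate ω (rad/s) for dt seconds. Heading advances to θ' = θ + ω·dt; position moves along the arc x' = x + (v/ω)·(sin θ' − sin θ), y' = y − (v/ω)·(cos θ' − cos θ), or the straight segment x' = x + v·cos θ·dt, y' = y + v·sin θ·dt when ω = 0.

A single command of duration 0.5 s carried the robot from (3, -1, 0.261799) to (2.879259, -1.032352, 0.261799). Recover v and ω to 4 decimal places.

v = -0.2500, ω = 0.0000

Δθ = 0.261799 − 0.261799 = 0.000000
ω = Δθ/dt = 0.000000/0.5 = 0.0000
ω = 0 → v = (Δx·cos θ + Δy·sin θ)/dt = -0.2500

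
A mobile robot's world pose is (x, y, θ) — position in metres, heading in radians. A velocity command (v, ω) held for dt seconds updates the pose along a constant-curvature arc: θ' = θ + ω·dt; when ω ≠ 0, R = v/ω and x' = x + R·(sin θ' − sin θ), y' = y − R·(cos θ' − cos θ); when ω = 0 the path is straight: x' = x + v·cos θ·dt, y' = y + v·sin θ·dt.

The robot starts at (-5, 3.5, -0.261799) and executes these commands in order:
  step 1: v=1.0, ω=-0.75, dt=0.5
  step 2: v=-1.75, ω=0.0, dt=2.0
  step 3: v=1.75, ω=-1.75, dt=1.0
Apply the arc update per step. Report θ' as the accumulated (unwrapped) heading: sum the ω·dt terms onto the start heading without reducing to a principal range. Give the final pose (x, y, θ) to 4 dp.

step 1: θ'=-0.6368 (R=-1.3333) → pose (-4.5523, 3.2841, -0.6368)
step 2: θ'=-0.6368 (straight) → pose (-7.3663, 5.3653, -0.6368)
step 3: θ'=-2.3868 (R=-1.0000) → pose (-7.2758, 3.8329, -2.3868)

(-7.2758, 3.8329, -2.3868)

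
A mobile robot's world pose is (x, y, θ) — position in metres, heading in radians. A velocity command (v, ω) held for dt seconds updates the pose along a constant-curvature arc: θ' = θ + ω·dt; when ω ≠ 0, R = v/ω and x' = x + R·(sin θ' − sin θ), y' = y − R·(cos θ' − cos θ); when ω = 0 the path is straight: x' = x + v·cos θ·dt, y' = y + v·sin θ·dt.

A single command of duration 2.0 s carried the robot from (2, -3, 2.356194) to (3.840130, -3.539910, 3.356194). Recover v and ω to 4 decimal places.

v = -1.0000, ω = 0.5000

Δθ = 3.356194 − 2.356194 = 1.000000
ω = Δθ/dt = 1.000000/2.0 = 0.5000
R = Δx/(sin θ' − sin θ) = -2.0000
v = R·ω = -2.0000·0.5000 = -1.0000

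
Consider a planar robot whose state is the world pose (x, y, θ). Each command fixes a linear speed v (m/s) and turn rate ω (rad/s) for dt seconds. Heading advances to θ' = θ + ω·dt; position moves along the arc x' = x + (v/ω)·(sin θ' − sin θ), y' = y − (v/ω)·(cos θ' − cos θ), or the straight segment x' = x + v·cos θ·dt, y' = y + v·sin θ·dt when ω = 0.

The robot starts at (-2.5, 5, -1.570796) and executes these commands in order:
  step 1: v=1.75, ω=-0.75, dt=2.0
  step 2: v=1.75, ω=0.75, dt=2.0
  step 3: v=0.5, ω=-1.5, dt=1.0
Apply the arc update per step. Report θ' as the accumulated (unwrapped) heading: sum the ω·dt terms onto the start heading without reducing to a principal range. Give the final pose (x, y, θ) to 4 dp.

(-7.1463, 0.0125, -3.0708)

step 1: θ'=-3.0708 (R=-2.3333) → pose (-4.6683, 2.6725, -3.0708)
step 2: θ'=-1.5708 (R=2.3333) → pose (-6.8366, 0.3450, -1.5708)
step 3: θ'=-3.0708 (R=-0.3333) → pose (-7.1463, 0.0125, -3.0708)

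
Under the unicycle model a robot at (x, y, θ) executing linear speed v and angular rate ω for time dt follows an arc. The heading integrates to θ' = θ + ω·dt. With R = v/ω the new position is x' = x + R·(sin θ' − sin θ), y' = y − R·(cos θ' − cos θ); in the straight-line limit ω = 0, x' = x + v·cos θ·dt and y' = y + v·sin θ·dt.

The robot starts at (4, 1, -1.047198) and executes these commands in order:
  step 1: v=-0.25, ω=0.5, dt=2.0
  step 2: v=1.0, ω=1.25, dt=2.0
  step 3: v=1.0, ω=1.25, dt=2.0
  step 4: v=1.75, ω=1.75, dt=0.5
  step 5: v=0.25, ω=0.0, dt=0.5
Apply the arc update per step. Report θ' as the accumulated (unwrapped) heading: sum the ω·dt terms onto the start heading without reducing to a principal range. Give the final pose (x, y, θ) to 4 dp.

(3.4950, 1.1431, 5.8278)

step 1: θ'=-0.0472 (R=-0.5000) → pose (3.5906, 1.2494, -0.0472)
step 2: θ'=2.4528 (R=0.8000) → pose (4.1368, 2.6662, 2.4528)
step 3: θ'=4.9528 (R=0.8000) → pose (2.8513, 1.8581, 4.9528)
step 4: θ'=5.8278 (R=1.0000) → pose (3.3828, 1.1981, 5.8278)
step 5: θ'=5.8278 (straight) → pose (3.4950, 1.1431, 5.8278)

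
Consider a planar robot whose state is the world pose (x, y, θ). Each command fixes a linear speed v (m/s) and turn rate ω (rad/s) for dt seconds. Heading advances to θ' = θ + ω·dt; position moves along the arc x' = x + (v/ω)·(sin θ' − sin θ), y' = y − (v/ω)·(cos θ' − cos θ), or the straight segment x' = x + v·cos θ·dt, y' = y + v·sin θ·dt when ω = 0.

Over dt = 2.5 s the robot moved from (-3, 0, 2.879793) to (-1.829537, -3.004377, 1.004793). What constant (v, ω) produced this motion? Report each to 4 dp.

v = -1.5000, ω = -0.7500

Δθ = 1.004793 − 2.879793 = -1.875000
ω = Δθ/dt = -1.875000/2.5 = -0.7500
R = −Δy/(cos θ' − cos θ) = 2.0000
v = R·ω = 2.0000·-0.7500 = -1.5000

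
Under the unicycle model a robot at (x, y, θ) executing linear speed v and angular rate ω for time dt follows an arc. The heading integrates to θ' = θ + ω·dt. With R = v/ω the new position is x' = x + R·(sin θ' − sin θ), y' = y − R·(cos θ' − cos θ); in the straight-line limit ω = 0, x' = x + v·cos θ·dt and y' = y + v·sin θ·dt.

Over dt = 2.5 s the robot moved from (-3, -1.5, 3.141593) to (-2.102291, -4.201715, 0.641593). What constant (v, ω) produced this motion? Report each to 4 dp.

v = -1.5000, ω = -1.0000

Δθ = 0.641593 − 3.141593 = -2.500000
ω = Δθ/dt = -2.500000/2.5 = -1.0000
R = −Δy/(cos θ' − cos θ) = 1.5000
v = R·ω = 1.5000·-1.0000 = -1.5000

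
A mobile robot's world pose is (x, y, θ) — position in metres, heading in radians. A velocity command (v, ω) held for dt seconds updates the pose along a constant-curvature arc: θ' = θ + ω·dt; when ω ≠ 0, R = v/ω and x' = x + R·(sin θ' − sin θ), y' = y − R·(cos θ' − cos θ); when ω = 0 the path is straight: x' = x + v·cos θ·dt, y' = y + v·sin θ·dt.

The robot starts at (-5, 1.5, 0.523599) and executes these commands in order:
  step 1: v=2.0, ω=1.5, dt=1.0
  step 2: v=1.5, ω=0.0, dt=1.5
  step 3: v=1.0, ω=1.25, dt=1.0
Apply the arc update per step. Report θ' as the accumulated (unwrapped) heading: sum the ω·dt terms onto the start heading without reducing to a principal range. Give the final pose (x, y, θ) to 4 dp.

(-6.2767, 5.7043, 3.2736)

step 1: θ'=2.0236 (R=1.3333) → pose (-4.4677, 3.2380, 2.0236)
step 2: θ'=2.0236 (straight) → pose (-5.4520, 5.2613, 2.0236)
step 3: θ'=3.2736 (R=0.8000) → pose (-6.2767, 5.7043, 3.2736)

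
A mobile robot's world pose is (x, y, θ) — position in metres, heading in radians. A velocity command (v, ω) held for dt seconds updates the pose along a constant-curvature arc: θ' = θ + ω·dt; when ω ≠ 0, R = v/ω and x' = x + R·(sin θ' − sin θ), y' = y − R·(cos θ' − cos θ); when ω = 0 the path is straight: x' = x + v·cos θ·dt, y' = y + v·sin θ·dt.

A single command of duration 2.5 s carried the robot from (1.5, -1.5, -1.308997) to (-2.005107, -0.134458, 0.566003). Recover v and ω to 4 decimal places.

v = -1.7500, ω = 0.7500

Δθ = 0.566003 − -1.308997 = 1.875000
ω = Δθ/dt = 1.875000/2.5 = 0.7500
R = Δx/(sin θ' − sin θ) = -2.3333
v = R·ω = -2.3333·0.7500 = -1.7500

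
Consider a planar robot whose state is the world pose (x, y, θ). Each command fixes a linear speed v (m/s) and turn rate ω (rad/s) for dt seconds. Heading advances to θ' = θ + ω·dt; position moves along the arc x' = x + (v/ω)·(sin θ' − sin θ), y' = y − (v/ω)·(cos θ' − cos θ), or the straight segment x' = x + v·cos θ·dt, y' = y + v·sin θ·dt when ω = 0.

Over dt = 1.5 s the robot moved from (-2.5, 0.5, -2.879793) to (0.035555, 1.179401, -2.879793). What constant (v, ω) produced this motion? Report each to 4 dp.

Δθ = -2.879793 − -2.879793 = 0.000000
ω = Δθ/dt = 0.000000/1.5 = 0.0000
ω = 0 → v = (Δx·cos θ + Δy·sin θ)/dt = -1.7500

v = -1.7500, ω = 0.0000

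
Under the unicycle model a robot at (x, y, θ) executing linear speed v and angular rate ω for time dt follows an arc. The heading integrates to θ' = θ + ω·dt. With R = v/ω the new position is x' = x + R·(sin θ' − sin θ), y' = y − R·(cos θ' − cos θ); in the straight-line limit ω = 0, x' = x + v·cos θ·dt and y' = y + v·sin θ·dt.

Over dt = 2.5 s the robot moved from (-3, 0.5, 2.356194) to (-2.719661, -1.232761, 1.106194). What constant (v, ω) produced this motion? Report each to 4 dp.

v = -0.7500, ω = -0.5000

Δθ = 1.106194 − 2.356194 = -1.250000
ω = Δθ/dt = -1.250000/2.5 = -0.5000
R = −Δy/(cos θ' − cos θ) = 1.5000
v = R·ω = 1.5000·-0.5000 = -0.7500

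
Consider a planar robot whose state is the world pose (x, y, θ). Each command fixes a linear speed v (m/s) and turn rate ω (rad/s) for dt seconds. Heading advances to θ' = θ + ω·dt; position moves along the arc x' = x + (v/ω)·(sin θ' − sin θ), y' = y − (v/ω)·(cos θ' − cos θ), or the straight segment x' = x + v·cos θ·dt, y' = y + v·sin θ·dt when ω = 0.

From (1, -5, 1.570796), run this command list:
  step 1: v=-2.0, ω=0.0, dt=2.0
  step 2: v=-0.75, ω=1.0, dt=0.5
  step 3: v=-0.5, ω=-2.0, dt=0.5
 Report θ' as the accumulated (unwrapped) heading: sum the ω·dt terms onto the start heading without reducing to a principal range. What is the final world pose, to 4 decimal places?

(1.0918, -9.5993, 1.0708)

step 1: θ'=1.5708 (straight) → pose (1.0000, -9.0000, 1.5708)
step 2: θ'=2.0708 (R=-0.7500) → pose (1.0918, -9.3596, 2.0708)
step 3: θ'=1.0708 (R=0.2500) → pose (1.0918, -9.5993, 1.0708)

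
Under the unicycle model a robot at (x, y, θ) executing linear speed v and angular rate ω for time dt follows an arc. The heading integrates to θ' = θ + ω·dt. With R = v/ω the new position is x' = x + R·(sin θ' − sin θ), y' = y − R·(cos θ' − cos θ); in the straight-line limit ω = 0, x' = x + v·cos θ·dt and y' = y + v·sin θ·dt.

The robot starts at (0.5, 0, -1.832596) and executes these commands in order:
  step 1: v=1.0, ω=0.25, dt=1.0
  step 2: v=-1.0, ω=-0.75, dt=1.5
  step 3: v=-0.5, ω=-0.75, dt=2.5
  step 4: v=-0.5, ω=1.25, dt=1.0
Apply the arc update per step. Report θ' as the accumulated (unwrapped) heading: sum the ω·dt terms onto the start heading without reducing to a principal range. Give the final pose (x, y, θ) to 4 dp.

step 1: θ'=-1.5826 (R=4.0000) → pose (0.3640, -0.9881, -1.5826)
step 2: θ'=-2.7076 (R=1.3333) → pose (1.1366, 0.2059, -2.7076)
step 3: θ'=-4.5826 (R=0.6667) → pose (2.0779, -0.3127, -4.5826)
step 4: θ'=-3.3326 (R=-0.4000) → pose (2.3986, -0.6536, -3.3326)

(2.3986, -0.6536, -3.3326)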